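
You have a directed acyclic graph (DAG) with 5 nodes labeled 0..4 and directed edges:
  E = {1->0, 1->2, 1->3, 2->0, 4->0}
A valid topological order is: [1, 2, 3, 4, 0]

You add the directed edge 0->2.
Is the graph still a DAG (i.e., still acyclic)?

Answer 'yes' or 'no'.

Answer: no

Derivation:
Given toposort: [1, 2, 3, 4, 0]
Position of 0: index 4; position of 2: index 1
New edge 0->2: backward (u after v in old order)
Backward edge: old toposort is now invalid. Check if this creates a cycle.
Does 2 already reach 0? Reachable from 2: [0, 2]. YES -> cycle!
Still a DAG? no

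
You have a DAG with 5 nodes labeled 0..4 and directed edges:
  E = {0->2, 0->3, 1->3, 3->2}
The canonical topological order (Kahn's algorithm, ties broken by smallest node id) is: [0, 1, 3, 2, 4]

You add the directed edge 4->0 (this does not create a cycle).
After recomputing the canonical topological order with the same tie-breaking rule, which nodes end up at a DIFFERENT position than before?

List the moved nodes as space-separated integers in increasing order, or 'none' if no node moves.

Answer: 0 1 2 3 4

Derivation:
Old toposort: [0, 1, 3, 2, 4]
Added edge 4->0
Recompute Kahn (smallest-id tiebreak):
  initial in-degrees: [1, 0, 2, 2, 0]
  ready (indeg=0): [1, 4]
  pop 1: indeg[3]->1 | ready=[4] | order so far=[1]
  pop 4: indeg[0]->0 | ready=[0] | order so far=[1, 4]
  pop 0: indeg[2]->1; indeg[3]->0 | ready=[3] | order so far=[1, 4, 0]
  pop 3: indeg[2]->0 | ready=[2] | order so far=[1, 4, 0, 3]
  pop 2: no out-edges | ready=[] | order so far=[1, 4, 0, 3, 2]
New canonical toposort: [1, 4, 0, 3, 2]
Compare positions:
  Node 0: index 0 -> 2 (moved)
  Node 1: index 1 -> 0 (moved)
  Node 2: index 3 -> 4 (moved)
  Node 3: index 2 -> 3 (moved)
  Node 4: index 4 -> 1 (moved)
Nodes that changed position: 0 1 2 3 4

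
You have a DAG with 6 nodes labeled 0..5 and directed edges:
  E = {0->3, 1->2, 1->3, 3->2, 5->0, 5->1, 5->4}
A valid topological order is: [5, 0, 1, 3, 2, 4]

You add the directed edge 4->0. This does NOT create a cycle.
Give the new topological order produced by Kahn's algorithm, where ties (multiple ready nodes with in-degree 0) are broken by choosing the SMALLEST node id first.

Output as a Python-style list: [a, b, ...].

Answer: [5, 1, 4, 0, 3, 2]

Derivation:
Old toposort: [5, 0, 1, 3, 2, 4]
Added edge: 4->0
Position of 4 (5) > position of 0 (1). Must reorder: 4 must now come before 0.
Run Kahn's algorithm (break ties by smallest node id):
  initial in-degrees: [2, 1, 2, 2, 1, 0]
  ready (indeg=0): [5]
  pop 5: indeg[0]->1; indeg[1]->0; indeg[4]->0 | ready=[1, 4] | order so far=[5]
  pop 1: indeg[2]->1; indeg[3]->1 | ready=[4] | order so far=[5, 1]
  pop 4: indeg[0]->0 | ready=[0] | order so far=[5, 1, 4]
  pop 0: indeg[3]->0 | ready=[3] | order so far=[5, 1, 4, 0]
  pop 3: indeg[2]->0 | ready=[2] | order so far=[5, 1, 4, 0, 3]
  pop 2: no out-edges | ready=[] | order so far=[5, 1, 4, 0, 3, 2]
  Result: [5, 1, 4, 0, 3, 2]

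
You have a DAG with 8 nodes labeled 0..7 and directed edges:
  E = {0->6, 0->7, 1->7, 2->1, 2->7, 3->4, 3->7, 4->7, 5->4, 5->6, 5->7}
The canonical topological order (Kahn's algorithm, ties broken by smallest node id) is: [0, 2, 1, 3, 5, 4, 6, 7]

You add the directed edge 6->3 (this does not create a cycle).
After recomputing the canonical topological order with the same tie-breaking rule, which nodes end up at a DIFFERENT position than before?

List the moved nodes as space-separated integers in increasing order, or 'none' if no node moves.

Old toposort: [0, 2, 1, 3, 5, 4, 6, 7]
Added edge 6->3
Recompute Kahn (smallest-id tiebreak):
  initial in-degrees: [0, 1, 0, 1, 2, 0, 2, 6]
  ready (indeg=0): [0, 2, 5]
  pop 0: indeg[6]->1; indeg[7]->5 | ready=[2, 5] | order so far=[0]
  pop 2: indeg[1]->0; indeg[7]->4 | ready=[1, 5] | order so far=[0, 2]
  pop 1: indeg[7]->3 | ready=[5] | order so far=[0, 2, 1]
  pop 5: indeg[4]->1; indeg[6]->0; indeg[7]->2 | ready=[6] | order so far=[0, 2, 1, 5]
  pop 6: indeg[3]->0 | ready=[3] | order so far=[0, 2, 1, 5, 6]
  pop 3: indeg[4]->0; indeg[7]->1 | ready=[4] | order so far=[0, 2, 1, 5, 6, 3]
  pop 4: indeg[7]->0 | ready=[7] | order so far=[0, 2, 1, 5, 6, 3, 4]
  pop 7: no out-edges | ready=[] | order so far=[0, 2, 1, 5, 6, 3, 4, 7]
New canonical toposort: [0, 2, 1, 5, 6, 3, 4, 7]
Compare positions:
  Node 0: index 0 -> 0 (same)
  Node 1: index 2 -> 2 (same)
  Node 2: index 1 -> 1 (same)
  Node 3: index 3 -> 5 (moved)
  Node 4: index 5 -> 6 (moved)
  Node 5: index 4 -> 3 (moved)
  Node 6: index 6 -> 4 (moved)
  Node 7: index 7 -> 7 (same)
Nodes that changed position: 3 4 5 6

Answer: 3 4 5 6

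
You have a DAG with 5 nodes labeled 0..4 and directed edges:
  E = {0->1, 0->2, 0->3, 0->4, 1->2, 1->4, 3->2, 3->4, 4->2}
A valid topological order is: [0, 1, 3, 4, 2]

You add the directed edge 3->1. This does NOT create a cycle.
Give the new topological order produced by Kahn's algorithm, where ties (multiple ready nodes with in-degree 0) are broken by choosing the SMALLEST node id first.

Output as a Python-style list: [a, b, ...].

Old toposort: [0, 1, 3, 4, 2]
Added edge: 3->1
Position of 3 (2) > position of 1 (1). Must reorder: 3 must now come before 1.
Run Kahn's algorithm (break ties by smallest node id):
  initial in-degrees: [0, 2, 4, 1, 3]
  ready (indeg=0): [0]
  pop 0: indeg[1]->1; indeg[2]->3; indeg[3]->0; indeg[4]->2 | ready=[3] | order so far=[0]
  pop 3: indeg[1]->0; indeg[2]->2; indeg[4]->1 | ready=[1] | order so far=[0, 3]
  pop 1: indeg[2]->1; indeg[4]->0 | ready=[4] | order so far=[0, 3, 1]
  pop 4: indeg[2]->0 | ready=[2] | order so far=[0, 3, 1, 4]
  pop 2: no out-edges | ready=[] | order so far=[0, 3, 1, 4, 2]
  Result: [0, 3, 1, 4, 2]

Answer: [0, 3, 1, 4, 2]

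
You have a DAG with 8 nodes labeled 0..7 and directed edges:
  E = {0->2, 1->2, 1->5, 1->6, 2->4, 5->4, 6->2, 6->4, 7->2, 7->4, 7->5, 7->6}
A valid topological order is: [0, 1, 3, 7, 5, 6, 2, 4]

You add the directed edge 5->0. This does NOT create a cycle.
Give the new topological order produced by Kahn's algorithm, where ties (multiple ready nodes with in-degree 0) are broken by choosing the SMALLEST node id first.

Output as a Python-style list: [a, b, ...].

Old toposort: [0, 1, 3, 7, 5, 6, 2, 4]
Added edge: 5->0
Position of 5 (4) > position of 0 (0). Must reorder: 5 must now come before 0.
Run Kahn's algorithm (break ties by smallest node id):
  initial in-degrees: [1, 0, 4, 0, 4, 2, 2, 0]
  ready (indeg=0): [1, 3, 7]
  pop 1: indeg[2]->3; indeg[5]->1; indeg[6]->1 | ready=[3, 7] | order so far=[1]
  pop 3: no out-edges | ready=[7] | order so far=[1, 3]
  pop 7: indeg[2]->2; indeg[4]->3; indeg[5]->0; indeg[6]->0 | ready=[5, 6] | order so far=[1, 3, 7]
  pop 5: indeg[0]->0; indeg[4]->2 | ready=[0, 6] | order so far=[1, 3, 7, 5]
  pop 0: indeg[2]->1 | ready=[6] | order so far=[1, 3, 7, 5, 0]
  pop 6: indeg[2]->0; indeg[4]->1 | ready=[2] | order so far=[1, 3, 7, 5, 0, 6]
  pop 2: indeg[4]->0 | ready=[4] | order so far=[1, 3, 7, 5, 0, 6, 2]
  pop 4: no out-edges | ready=[] | order so far=[1, 3, 7, 5, 0, 6, 2, 4]
  Result: [1, 3, 7, 5, 0, 6, 2, 4]

Answer: [1, 3, 7, 5, 0, 6, 2, 4]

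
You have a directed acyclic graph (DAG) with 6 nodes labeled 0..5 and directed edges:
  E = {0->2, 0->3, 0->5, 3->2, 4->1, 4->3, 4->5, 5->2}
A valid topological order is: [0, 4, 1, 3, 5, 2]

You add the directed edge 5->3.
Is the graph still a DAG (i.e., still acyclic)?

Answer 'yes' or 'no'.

Given toposort: [0, 4, 1, 3, 5, 2]
Position of 5: index 4; position of 3: index 3
New edge 5->3: backward (u after v in old order)
Backward edge: old toposort is now invalid. Check if this creates a cycle.
Does 3 already reach 5? Reachable from 3: [2, 3]. NO -> still a DAG (reorder needed).
Still a DAG? yes

Answer: yes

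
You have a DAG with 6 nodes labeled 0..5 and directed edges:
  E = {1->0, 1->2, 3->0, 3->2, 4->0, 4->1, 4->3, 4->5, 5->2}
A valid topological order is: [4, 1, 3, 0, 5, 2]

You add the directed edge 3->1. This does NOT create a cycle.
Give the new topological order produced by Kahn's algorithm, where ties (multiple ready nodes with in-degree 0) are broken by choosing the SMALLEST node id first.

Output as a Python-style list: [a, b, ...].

Old toposort: [4, 1, 3, 0, 5, 2]
Added edge: 3->1
Position of 3 (2) > position of 1 (1). Must reorder: 3 must now come before 1.
Run Kahn's algorithm (break ties by smallest node id):
  initial in-degrees: [3, 2, 3, 1, 0, 1]
  ready (indeg=0): [4]
  pop 4: indeg[0]->2; indeg[1]->1; indeg[3]->0; indeg[5]->0 | ready=[3, 5] | order so far=[4]
  pop 3: indeg[0]->1; indeg[1]->0; indeg[2]->2 | ready=[1, 5] | order so far=[4, 3]
  pop 1: indeg[0]->0; indeg[2]->1 | ready=[0, 5] | order so far=[4, 3, 1]
  pop 0: no out-edges | ready=[5] | order so far=[4, 3, 1, 0]
  pop 5: indeg[2]->0 | ready=[2] | order so far=[4, 3, 1, 0, 5]
  pop 2: no out-edges | ready=[] | order so far=[4, 3, 1, 0, 5, 2]
  Result: [4, 3, 1, 0, 5, 2]

Answer: [4, 3, 1, 0, 5, 2]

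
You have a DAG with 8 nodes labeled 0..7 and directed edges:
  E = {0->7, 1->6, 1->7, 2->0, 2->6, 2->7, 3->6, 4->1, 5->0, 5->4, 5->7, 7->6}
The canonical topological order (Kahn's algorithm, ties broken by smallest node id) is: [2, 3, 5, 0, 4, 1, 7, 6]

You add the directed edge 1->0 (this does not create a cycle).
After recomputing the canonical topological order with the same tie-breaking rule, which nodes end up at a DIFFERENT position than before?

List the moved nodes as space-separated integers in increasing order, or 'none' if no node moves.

Old toposort: [2, 3, 5, 0, 4, 1, 7, 6]
Added edge 1->0
Recompute Kahn (smallest-id tiebreak):
  initial in-degrees: [3, 1, 0, 0, 1, 0, 4, 4]
  ready (indeg=0): [2, 3, 5]
  pop 2: indeg[0]->2; indeg[6]->3; indeg[7]->3 | ready=[3, 5] | order so far=[2]
  pop 3: indeg[6]->2 | ready=[5] | order so far=[2, 3]
  pop 5: indeg[0]->1; indeg[4]->0; indeg[7]->2 | ready=[4] | order so far=[2, 3, 5]
  pop 4: indeg[1]->0 | ready=[1] | order so far=[2, 3, 5, 4]
  pop 1: indeg[0]->0; indeg[6]->1; indeg[7]->1 | ready=[0] | order so far=[2, 3, 5, 4, 1]
  pop 0: indeg[7]->0 | ready=[7] | order so far=[2, 3, 5, 4, 1, 0]
  pop 7: indeg[6]->0 | ready=[6] | order so far=[2, 3, 5, 4, 1, 0, 7]
  pop 6: no out-edges | ready=[] | order so far=[2, 3, 5, 4, 1, 0, 7, 6]
New canonical toposort: [2, 3, 5, 4, 1, 0, 7, 6]
Compare positions:
  Node 0: index 3 -> 5 (moved)
  Node 1: index 5 -> 4 (moved)
  Node 2: index 0 -> 0 (same)
  Node 3: index 1 -> 1 (same)
  Node 4: index 4 -> 3 (moved)
  Node 5: index 2 -> 2 (same)
  Node 6: index 7 -> 7 (same)
  Node 7: index 6 -> 6 (same)
Nodes that changed position: 0 1 4

Answer: 0 1 4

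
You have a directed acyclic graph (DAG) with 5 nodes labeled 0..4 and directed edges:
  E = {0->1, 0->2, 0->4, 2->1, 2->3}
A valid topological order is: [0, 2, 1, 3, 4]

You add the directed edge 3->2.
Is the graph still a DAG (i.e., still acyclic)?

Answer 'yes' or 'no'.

Given toposort: [0, 2, 1, 3, 4]
Position of 3: index 3; position of 2: index 1
New edge 3->2: backward (u after v in old order)
Backward edge: old toposort is now invalid. Check if this creates a cycle.
Does 2 already reach 3? Reachable from 2: [1, 2, 3]. YES -> cycle!
Still a DAG? no

Answer: no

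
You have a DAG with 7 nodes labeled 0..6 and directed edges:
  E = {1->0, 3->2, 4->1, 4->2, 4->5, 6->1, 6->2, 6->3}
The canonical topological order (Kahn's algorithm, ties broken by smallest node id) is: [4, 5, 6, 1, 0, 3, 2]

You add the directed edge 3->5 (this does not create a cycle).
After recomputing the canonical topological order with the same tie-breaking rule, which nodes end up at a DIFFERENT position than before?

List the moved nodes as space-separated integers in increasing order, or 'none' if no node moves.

Answer: 0 1 2 3 5 6

Derivation:
Old toposort: [4, 5, 6, 1, 0, 3, 2]
Added edge 3->5
Recompute Kahn (smallest-id tiebreak):
  initial in-degrees: [1, 2, 3, 1, 0, 2, 0]
  ready (indeg=0): [4, 6]
  pop 4: indeg[1]->1; indeg[2]->2; indeg[5]->1 | ready=[6] | order so far=[4]
  pop 6: indeg[1]->0; indeg[2]->1; indeg[3]->0 | ready=[1, 3] | order so far=[4, 6]
  pop 1: indeg[0]->0 | ready=[0, 3] | order so far=[4, 6, 1]
  pop 0: no out-edges | ready=[3] | order so far=[4, 6, 1, 0]
  pop 3: indeg[2]->0; indeg[5]->0 | ready=[2, 5] | order so far=[4, 6, 1, 0, 3]
  pop 2: no out-edges | ready=[5] | order so far=[4, 6, 1, 0, 3, 2]
  pop 5: no out-edges | ready=[] | order so far=[4, 6, 1, 0, 3, 2, 5]
New canonical toposort: [4, 6, 1, 0, 3, 2, 5]
Compare positions:
  Node 0: index 4 -> 3 (moved)
  Node 1: index 3 -> 2 (moved)
  Node 2: index 6 -> 5 (moved)
  Node 3: index 5 -> 4 (moved)
  Node 4: index 0 -> 0 (same)
  Node 5: index 1 -> 6 (moved)
  Node 6: index 2 -> 1 (moved)
Nodes that changed position: 0 1 2 3 5 6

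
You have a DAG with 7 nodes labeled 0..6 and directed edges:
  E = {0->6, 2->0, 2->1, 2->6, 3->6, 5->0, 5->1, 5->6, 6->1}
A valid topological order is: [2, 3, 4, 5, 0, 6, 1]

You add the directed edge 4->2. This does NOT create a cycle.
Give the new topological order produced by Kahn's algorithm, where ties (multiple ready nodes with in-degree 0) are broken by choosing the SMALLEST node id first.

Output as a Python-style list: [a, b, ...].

Answer: [3, 4, 2, 5, 0, 6, 1]

Derivation:
Old toposort: [2, 3, 4, 5, 0, 6, 1]
Added edge: 4->2
Position of 4 (2) > position of 2 (0). Must reorder: 4 must now come before 2.
Run Kahn's algorithm (break ties by smallest node id):
  initial in-degrees: [2, 3, 1, 0, 0, 0, 4]
  ready (indeg=0): [3, 4, 5]
  pop 3: indeg[6]->3 | ready=[4, 5] | order so far=[3]
  pop 4: indeg[2]->0 | ready=[2, 5] | order so far=[3, 4]
  pop 2: indeg[0]->1; indeg[1]->2; indeg[6]->2 | ready=[5] | order so far=[3, 4, 2]
  pop 5: indeg[0]->0; indeg[1]->1; indeg[6]->1 | ready=[0] | order so far=[3, 4, 2, 5]
  pop 0: indeg[6]->0 | ready=[6] | order so far=[3, 4, 2, 5, 0]
  pop 6: indeg[1]->0 | ready=[1] | order so far=[3, 4, 2, 5, 0, 6]
  pop 1: no out-edges | ready=[] | order so far=[3, 4, 2, 5, 0, 6, 1]
  Result: [3, 4, 2, 5, 0, 6, 1]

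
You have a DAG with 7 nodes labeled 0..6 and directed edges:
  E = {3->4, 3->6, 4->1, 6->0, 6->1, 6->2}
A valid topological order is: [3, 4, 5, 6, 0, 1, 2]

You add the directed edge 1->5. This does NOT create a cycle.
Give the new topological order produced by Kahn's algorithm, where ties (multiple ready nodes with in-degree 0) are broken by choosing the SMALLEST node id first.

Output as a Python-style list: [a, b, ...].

Old toposort: [3, 4, 5, 6, 0, 1, 2]
Added edge: 1->5
Position of 1 (5) > position of 5 (2). Must reorder: 1 must now come before 5.
Run Kahn's algorithm (break ties by smallest node id):
  initial in-degrees: [1, 2, 1, 0, 1, 1, 1]
  ready (indeg=0): [3]
  pop 3: indeg[4]->0; indeg[6]->0 | ready=[4, 6] | order so far=[3]
  pop 4: indeg[1]->1 | ready=[6] | order so far=[3, 4]
  pop 6: indeg[0]->0; indeg[1]->0; indeg[2]->0 | ready=[0, 1, 2] | order so far=[3, 4, 6]
  pop 0: no out-edges | ready=[1, 2] | order so far=[3, 4, 6, 0]
  pop 1: indeg[5]->0 | ready=[2, 5] | order so far=[3, 4, 6, 0, 1]
  pop 2: no out-edges | ready=[5] | order so far=[3, 4, 6, 0, 1, 2]
  pop 5: no out-edges | ready=[] | order so far=[3, 4, 6, 0, 1, 2, 5]
  Result: [3, 4, 6, 0, 1, 2, 5]

Answer: [3, 4, 6, 0, 1, 2, 5]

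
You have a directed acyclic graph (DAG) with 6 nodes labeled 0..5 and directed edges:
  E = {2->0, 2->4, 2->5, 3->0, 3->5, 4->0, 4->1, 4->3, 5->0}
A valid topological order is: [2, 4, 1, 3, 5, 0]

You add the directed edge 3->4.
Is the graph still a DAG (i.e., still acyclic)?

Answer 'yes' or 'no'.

Given toposort: [2, 4, 1, 3, 5, 0]
Position of 3: index 3; position of 4: index 1
New edge 3->4: backward (u after v in old order)
Backward edge: old toposort is now invalid. Check if this creates a cycle.
Does 4 already reach 3? Reachable from 4: [0, 1, 3, 4, 5]. YES -> cycle!
Still a DAG? no

Answer: no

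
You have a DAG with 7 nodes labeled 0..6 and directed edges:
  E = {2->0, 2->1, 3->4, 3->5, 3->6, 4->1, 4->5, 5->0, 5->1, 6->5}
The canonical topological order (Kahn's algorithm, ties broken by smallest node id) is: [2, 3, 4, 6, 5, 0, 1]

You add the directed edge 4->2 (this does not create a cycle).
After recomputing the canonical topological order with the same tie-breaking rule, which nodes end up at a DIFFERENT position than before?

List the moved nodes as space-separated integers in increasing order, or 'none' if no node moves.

Answer: 2 3 4

Derivation:
Old toposort: [2, 3, 4, 6, 5, 0, 1]
Added edge 4->2
Recompute Kahn (smallest-id tiebreak):
  initial in-degrees: [2, 3, 1, 0, 1, 3, 1]
  ready (indeg=0): [3]
  pop 3: indeg[4]->0; indeg[5]->2; indeg[6]->0 | ready=[4, 6] | order so far=[3]
  pop 4: indeg[1]->2; indeg[2]->0; indeg[5]->1 | ready=[2, 6] | order so far=[3, 4]
  pop 2: indeg[0]->1; indeg[1]->1 | ready=[6] | order so far=[3, 4, 2]
  pop 6: indeg[5]->0 | ready=[5] | order so far=[3, 4, 2, 6]
  pop 5: indeg[0]->0; indeg[1]->0 | ready=[0, 1] | order so far=[3, 4, 2, 6, 5]
  pop 0: no out-edges | ready=[1] | order so far=[3, 4, 2, 6, 5, 0]
  pop 1: no out-edges | ready=[] | order so far=[3, 4, 2, 6, 5, 0, 1]
New canonical toposort: [3, 4, 2, 6, 5, 0, 1]
Compare positions:
  Node 0: index 5 -> 5 (same)
  Node 1: index 6 -> 6 (same)
  Node 2: index 0 -> 2 (moved)
  Node 3: index 1 -> 0 (moved)
  Node 4: index 2 -> 1 (moved)
  Node 5: index 4 -> 4 (same)
  Node 6: index 3 -> 3 (same)
Nodes that changed position: 2 3 4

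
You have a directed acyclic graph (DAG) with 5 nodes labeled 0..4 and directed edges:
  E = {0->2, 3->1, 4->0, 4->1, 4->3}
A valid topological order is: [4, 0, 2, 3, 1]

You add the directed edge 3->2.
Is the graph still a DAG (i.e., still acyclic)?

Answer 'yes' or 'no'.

Given toposort: [4, 0, 2, 3, 1]
Position of 3: index 3; position of 2: index 2
New edge 3->2: backward (u after v in old order)
Backward edge: old toposort is now invalid. Check if this creates a cycle.
Does 2 already reach 3? Reachable from 2: [2]. NO -> still a DAG (reorder needed).
Still a DAG? yes

Answer: yes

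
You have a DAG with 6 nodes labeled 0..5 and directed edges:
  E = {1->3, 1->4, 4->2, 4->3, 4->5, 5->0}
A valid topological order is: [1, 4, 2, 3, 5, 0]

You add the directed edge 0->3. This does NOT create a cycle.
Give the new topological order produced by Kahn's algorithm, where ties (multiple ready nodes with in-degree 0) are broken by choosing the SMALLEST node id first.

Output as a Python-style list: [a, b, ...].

Answer: [1, 4, 2, 5, 0, 3]

Derivation:
Old toposort: [1, 4, 2, 3, 5, 0]
Added edge: 0->3
Position of 0 (5) > position of 3 (3). Must reorder: 0 must now come before 3.
Run Kahn's algorithm (break ties by smallest node id):
  initial in-degrees: [1, 0, 1, 3, 1, 1]
  ready (indeg=0): [1]
  pop 1: indeg[3]->2; indeg[4]->0 | ready=[4] | order so far=[1]
  pop 4: indeg[2]->0; indeg[3]->1; indeg[5]->0 | ready=[2, 5] | order so far=[1, 4]
  pop 2: no out-edges | ready=[5] | order so far=[1, 4, 2]
  pop 5: indeg[0]->0 | ready=[0] | order so far=[1, 4, 2, 5]
  pop 0: indeg[3]->0 | ready=[3] | order so far=[1, 4, 2, 5, 0]
  pop 3: no out-edges | ready=[] | order so far=[1, 4, 2, 5, 0, 3]
  Result: [1, 4, 2, 5, 0, 3]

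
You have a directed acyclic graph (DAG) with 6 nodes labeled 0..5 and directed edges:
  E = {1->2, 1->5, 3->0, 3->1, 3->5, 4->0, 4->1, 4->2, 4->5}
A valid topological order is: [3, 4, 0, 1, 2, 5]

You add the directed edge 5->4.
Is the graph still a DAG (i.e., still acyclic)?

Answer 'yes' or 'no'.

Answer: no

Derivation:
Given toposort: [3, 4, 0, 1, 2, 5]
Position of 5: index 5; position of 4: index 1
New edge 5->4: backward (u after v in old order)
Backward edge: old toposort is now invalid. Check if this creates a cycle.
Does 4 already reach 5? Reachable from 4: [0, 1, 2, 4, 5]. YES -> cycle!
Still a DAG? no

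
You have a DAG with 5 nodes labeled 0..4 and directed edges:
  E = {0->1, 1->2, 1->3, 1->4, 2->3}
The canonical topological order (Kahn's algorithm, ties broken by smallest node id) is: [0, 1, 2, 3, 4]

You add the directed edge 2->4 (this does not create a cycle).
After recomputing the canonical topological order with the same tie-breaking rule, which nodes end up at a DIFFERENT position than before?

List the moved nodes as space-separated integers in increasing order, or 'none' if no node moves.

Old toposort: [0, 1, 2, 3, 4]
Added edge 2->4
Recompute Kahn (smallest-id tiebreak):
  initial in-degrees: [0, 1, 1, 2, 2]
  ready (indeg=0): [0]
  pop 0: indeg[1]->0 | ready=[1] | order so far=[0]
  pop 1: indeg[2]->0; indeg[3]->1; indeg[4]->1 | ready=[2] | order so far=[0, 1]
  pop 2: indeg[3]->0; indeg[4]->0 | ready=[3, 4] | order so far=[0, 1, 2]
  pop 3: no out-edges | ready=[4] | order so far=[0, 1, 2, 3]
  pop 4: no out-edges | ready=[] | order so far=[0, 1, 2, 3, 4]
New canonical toposort: [0, 1, 2, 3, 4]
Compare positions:
  Node 0: index 0 -> 0 (same)
  Node 1: index 1 -> 1 (same)
  Node 2: index 2 -> 2 (same)
  Node 3: index 3 -> 3 (same)
  Node 4: index 4 -> 4 (same)
Nodes that changed position: none

Answer: none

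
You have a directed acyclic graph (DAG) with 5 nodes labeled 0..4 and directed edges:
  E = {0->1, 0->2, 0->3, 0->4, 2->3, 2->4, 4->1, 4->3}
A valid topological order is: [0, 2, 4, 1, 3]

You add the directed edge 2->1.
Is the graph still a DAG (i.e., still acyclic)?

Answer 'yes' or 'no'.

Given toposort: [0, 2, 4, 1, 3]
Position of 2: index 1; position of 1: index 3
New edge 2->1: forward
Forward edge: respects the existing order. Still a DAG, same toposort still valid.
Still a DAG? yes

Answer: yes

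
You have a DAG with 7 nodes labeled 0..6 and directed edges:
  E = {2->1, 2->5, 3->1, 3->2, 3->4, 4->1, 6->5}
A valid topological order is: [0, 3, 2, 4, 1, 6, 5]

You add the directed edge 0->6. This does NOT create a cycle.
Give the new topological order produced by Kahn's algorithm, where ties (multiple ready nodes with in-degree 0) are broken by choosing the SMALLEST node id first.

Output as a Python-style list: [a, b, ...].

Answer: [0, 3, 2, 4, 1, 6, 5]

Derivation:
Old toposort: [0, 3, 2, 4, 1, 6, 5]
Added edge: 0->6
Position of 0 (0) < position of 6 (5). Old order still valid.
Run Kahn's algorithm (break ties by smallest node id):
  initial in-degrees: [0, 3, 1, 0, 1, 2, 1]
  ready (indeg=0): [0, 3]
  pop 0: indeg[6]->0 | ready=[3, 6] | order so far=[0]
  pop 3: indeg[1]->2; indeg[2]->0; indeg[4]->0 | ready=[2, 4, 6] | order so far=[0, 3]
  pop 2: indeg[1]->1; indeg[5]->1 | ready=[4, 6] | order so far=[0, 3, 2]
  pop 4: indeg[1]->0 | ready=[1, 6] | order so far=[0, 3, 2, 4]
  pop 1: no out-edges | ready=[6] | order so far=[0, 3, 2, 4, 1]
  pop 6: indeg[5]->0 | ready=[5] | order so far=[0, 3, 2, 4, 1, 6]
  pop 5: no out-edges | ready=[] | order so far=[0, 3, 2, 4, 1, 6, 5]
  Result: [0, 3, 2, 4, 1, 6, 5]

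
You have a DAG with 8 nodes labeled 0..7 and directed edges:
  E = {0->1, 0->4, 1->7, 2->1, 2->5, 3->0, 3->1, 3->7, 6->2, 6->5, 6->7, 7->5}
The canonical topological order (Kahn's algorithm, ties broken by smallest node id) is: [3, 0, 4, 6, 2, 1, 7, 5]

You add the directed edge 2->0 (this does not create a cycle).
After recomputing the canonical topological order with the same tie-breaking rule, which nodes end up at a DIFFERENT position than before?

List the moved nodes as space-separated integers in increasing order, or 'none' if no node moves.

Old toposort: [3, 0, 4, 6, 2, 1, 7, 5]
Added edge 2->0
Recompute Kahn (smallest-id tiebreak):
  initial in-degrees: [2, 3, 1, 0, 1, 3, 0, 3]
  ready (indeg=0): [3, 6]
  pop 3: indeg[0]->1; indeg[1]->2; indeg[7]->2 | ready=[6] | order so far=[3]
  pop 6: indeg[2]->0; indeg[5]->2; indeg[7]->1 | ready=[2] | order so far=[3, 6]
  pop 2: indeg[0]->0; indeg[1]->1; indeg[5]->1 | ready=[0] | order so far=[3, 6, 2]
  pop 0: indeg[1]->0; indeg[4]->0 | ready=[1, 4] | order so far=[3, 6, 2, 0]
  pop 1: indeg[7]->0 | ready=[4, 7] | order so far=[3, 6, 2, 0, 1]
  pop 4: no out-edges | ready=[7] | order so far=[3, 6, 2, 0, 1, 4]
  pop 7: indeg[5]->0 | ready=[5] | order so far=[3, 6, 2, 0, 1, 4, 7]
  pop 5: no out-edges | ready=[] | order so far=[3, 6, 2, 0, 1, 4, 7, 5]
New canonical toposort: [3, 6, 2, 0, 1, 4, 7, 5]
Compare positions:
  Node 0: index 1 -> 3 (moved)
  Node 1: index 5 -> 4 (moved)
  Node 2: index 4 -> 2 (moved)
  Node 3: index 0 -> 0 (same)
  Node 4: index 2 -> 5 (moved)
  Node 5: index 7 -> 7 (same)
  Node 6: index 3 -> 1 (moved)
  Node 7: index 6 -> 6 (same)
Nodes that changed position: 0 1 2 4 6

Answer: 0 1 2 4 6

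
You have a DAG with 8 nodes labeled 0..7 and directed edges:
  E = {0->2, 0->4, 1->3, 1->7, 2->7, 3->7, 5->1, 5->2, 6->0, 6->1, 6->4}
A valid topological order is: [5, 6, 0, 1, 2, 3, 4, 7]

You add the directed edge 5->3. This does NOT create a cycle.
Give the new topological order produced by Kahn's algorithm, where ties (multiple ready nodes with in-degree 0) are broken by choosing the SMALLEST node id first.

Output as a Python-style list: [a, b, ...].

Old toposort: [5, 6, 0, 1, 2, 3, 4, 7]
Added edge: 5->3
Position of 5 (0) < position of 3 (5). Old order still valid.
Run Kahn's algorithm (break ties by smallest node id):
  initial in-degrees: [1, 2, 2, 2, 2, 0, 0, 3]
  ready (indeg=0): [5, 6]
  pop 5: indeg[1]->1; indeg[2]->1; indeg[3]->1 | ready=[6] | order so far=[5]
  pop 6: indeg[0]->0; indeg[1]->0; indeg[4]->1 | ready=[0, 1] | order so far=[5, 6]
  pop 0: indeg[2]->0; indeg[4]->0 | ready=[1, 2, 4] | order so far=[5, 6, 0]
  pop 1: indeg[3]->0; indeg[7]->2 | ready=[2, 3, 4] | order so far=[5, 6, 0, 1]
  pop 2: indeg[7]->1 | ready=[3, 4] | order so far=[5, 6, 0, 1, 2]
  pop 3: indeg[7]->0 | ready=[4, 7] | order so far=[5, 6, 0, 1, 2, 3]
  pop 4: no out-edges | ready=[7] | order so far=[5, 6, 0, 1, 2, 3, 4]
  pop 7: no out-edges | ready=[] | order so far=[5, 6, 0, 1, 2, 3, 4, 7]
  Result: [5, 6, 0, 1, 2, 3, 4, 7]

Answer: [5, 6, 0, 1, 2, 3, 4, 7]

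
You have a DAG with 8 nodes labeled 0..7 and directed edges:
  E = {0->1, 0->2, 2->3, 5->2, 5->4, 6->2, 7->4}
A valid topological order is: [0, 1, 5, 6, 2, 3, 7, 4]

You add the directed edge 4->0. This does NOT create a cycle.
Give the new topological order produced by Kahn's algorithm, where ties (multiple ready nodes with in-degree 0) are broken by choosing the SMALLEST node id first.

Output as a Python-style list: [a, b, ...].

Old toposort: [0, 1, 5, 6, 2, 3, 7, 4]
Added edge: 4->0
Position of 4 (7) > position of 0 (0). Must reorder: 4 must now come before 0.
Run Kahn's algorithm (break ties by smallest node id):
  initial in-degrees: [1, 1, 3, 1, 2, 0, 0, 0]
  ready (indeg=0): [5, 6, 7]
  pop 5: indeg[2]->2; indeg[4]->1 | ready=[6, 7] | order so far=[5]
  pop 6: indeg[2]->1 | ready=[7] | order so far=[5, 6]
  pop 7: indeg[4]->0 | ready=[4] | order so far=[5, 6, 7]
  pop 4: indeg[0]->0 | ready=[0] | order so far=[5, 6, 7, 4]
  pop 0: indeg[1]->0; indeg[2]->0 | ready=[1, 2] | order so far=[5, 6, 7, 4, 0]
  pop 1: no out-edges | ready=[2] | order so far=[5, 6, 7, 4, 0, 1]
  pop 2: indeg[3]->0 | ready=[3] | order so far=[5, 6, 7, 4, 0, 1, 2]
  pop 3: no out-edges | ready=[] | order so far=[5, 6, 7, 4, 0, 1, 2, 3]
  Result: [5, 6, 7, 4, 0, 1, 2, 3]

Answer: [5, 6, 7, 4, 0, 1, 2, 3]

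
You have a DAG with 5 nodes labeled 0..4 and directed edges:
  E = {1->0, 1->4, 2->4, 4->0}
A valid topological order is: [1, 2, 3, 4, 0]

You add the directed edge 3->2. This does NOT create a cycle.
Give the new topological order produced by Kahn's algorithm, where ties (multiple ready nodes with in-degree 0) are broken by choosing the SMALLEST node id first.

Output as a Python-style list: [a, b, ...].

Answer: [1, 3, 2, 4, 0]

Derivation:
Old toposort: [1, 2, 3, 4, 0]
Added edge: 3->2
Position of 3 (2) > position of 2 (1). Must reorder: 3 must now come before 2.
Run Kahn's algorithm (break ties by smallest node id):
  initial in-degrees: [2, 0, 1, 0, 2]
  ready (indeg=0): [1, 3]
  pop 1: indeg[0]->1; indeg[4]->1 | ready=[3] | order so far=[1]
  pop 3: indeg[2]->0 | ready=[2] | order so far=[1, 3]
  pop 2: indeg[4]->0 | ready=[4] | order so far=[1, 3, 2]
  pop 4: indeg[0]->0 | ready=[0] | order so far=[1, 3, 2, 4]
  pop 0: no out-edges | ready=[] | order so far=[1, 3, 2, 4, 0]
  Result: [1, 3, 2, 4, 0]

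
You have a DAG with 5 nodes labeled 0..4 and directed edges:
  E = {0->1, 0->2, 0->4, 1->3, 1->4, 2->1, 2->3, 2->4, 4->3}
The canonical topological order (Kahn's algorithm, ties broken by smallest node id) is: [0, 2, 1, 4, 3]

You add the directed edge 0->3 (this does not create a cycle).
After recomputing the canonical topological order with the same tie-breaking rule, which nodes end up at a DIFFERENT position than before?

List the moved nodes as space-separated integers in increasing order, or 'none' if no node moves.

Old toposort: [0, 2, 1, 4, 3]
Added edge 0->3
Recompute Kahn (smallest-id tiebreak):
  initial in-degrees: [0, 2, 1, 4, 3]
  ready (indeg=0): [0]
  pop 0: indeg[1]->1; indeg[2]->0; indeg[3]->3; indeg[4]->2 | ready=[2] | order so far=[0]
  pop 2: indeg[1]->0; indeg[3]->2; indeg[4]->1 | ready=[1] | order so far=[0, 2]
  pop 1: indeg[3]->1; indeg[4]->0 | ready=[4] | order so far=[0, 2, 1]
  pop 4: indeg[3]->0 | ready=[3] | order so far=[0, 2, 1, 4]
  pop 3: no out-edges | ready=[] | order so far=[0, 2, 1, 4, 3]
New canonical toposort: [0, 2, 1, 4, 3]
Compare positions:
  Node 0: index 0 -> 0 (same)
  Node 1: index 2 -> 2 (same)
  Node 2: index 1 -> 1 (same)
  Node 3: index 4 -> 4 (same)
  Node 4: index 3 -> 3 (same)
Nodes that changed position: none

Answer: none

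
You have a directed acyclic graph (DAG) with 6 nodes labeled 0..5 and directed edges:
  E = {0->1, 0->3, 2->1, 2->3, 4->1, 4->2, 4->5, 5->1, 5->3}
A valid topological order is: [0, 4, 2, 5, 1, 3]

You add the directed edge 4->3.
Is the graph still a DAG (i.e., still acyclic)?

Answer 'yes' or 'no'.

Given toposort: [0, 4, 2, 5, 1, 3]
Position of 4: index 1; position of 3: index 5
New edge 4->3: forward
Forward edge: respects the existing order. Still a DAG, same toposort still valid.
Still a DAG? yes

Answer: yes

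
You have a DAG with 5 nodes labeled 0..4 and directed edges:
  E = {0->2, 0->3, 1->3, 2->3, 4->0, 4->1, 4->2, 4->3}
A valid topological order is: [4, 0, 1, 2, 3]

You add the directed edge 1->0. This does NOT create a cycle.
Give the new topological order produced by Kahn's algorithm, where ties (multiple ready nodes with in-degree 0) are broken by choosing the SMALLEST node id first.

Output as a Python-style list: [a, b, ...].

Answer: [4, 1, 0, 2, 3]

Derivation:
Old toposort: [4, 0, 1, 2, 3]
Added edge: 1->0
Position of 1 (2) > position of 0 (1). Must reorder: 1 must now come before 0.
Run Kahn's algorithm (break ties by smallest node id):
  initial in-degrees: [2, 1, 2, 4, 0]
  ready (indeg=0): [4]
  pop 4: indeg[0]->1; indeg[1]->0; indeg[2]->1; indeg[3]->3 | ready=[1] | order so far=[4]
  pop 1: indeg[0]->0; indeg[3]->2 | ready=[0] | order so far=[4, 1]
  pop 0: indeg[2]->0; indeg[3]->1 | ready=[2] | order so far=[4, 1, 0]
  pop 2: indeg[3]->0 | ready=[3] | order so far=[4, 1, 0, 2]
  pop 3: no out-edges | ready=[] | order so far=[4, 1, 0, 2, 3]
  Result: [4, 1, 0, 2, 3]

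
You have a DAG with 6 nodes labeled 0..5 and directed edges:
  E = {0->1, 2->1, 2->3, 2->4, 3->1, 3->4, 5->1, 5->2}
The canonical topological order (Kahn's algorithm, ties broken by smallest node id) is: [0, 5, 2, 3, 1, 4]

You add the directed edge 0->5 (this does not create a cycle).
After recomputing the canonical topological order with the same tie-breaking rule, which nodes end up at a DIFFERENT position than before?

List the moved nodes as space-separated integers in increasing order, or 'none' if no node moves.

Answer: none

Derivation:
Old toposort: [0, 5, 2, 3, 1, 4]
Added edge 0->5
Recompute Kahn (smallest-id tiebreak):
  initial in-degrees: [0, 4, 1, 1, 2, 1]
  ready (indeg=0): [0]
  pop 0: indeg[1]->3; indeg[5]->0 | ready=[5] | order so far=[0]
  pop 5: indeg[1]->2; indeg[2]->0 | ready=[2] | order so far=[0, 5]
  pop 2: indeg[1]->1; indeg[3]->0; indeg[4]->1 | ready=[3] | order so far=[0, 5, 2]
  pop 3: indeg[1]->0; indeg[4]->0 | ready=[1, 4] | order so far=[0, 5, 2, 3]
  pop 1: no out-edges | ready=[4] | order so far=[0, 5, 2, 3, 1]
  pop 4: no out-edges | ready=[] | order so far=[0, 5, 2, 3, 1, 4]
New canonical toposort: [0, 5, 2, 3, 1, 4]
Compare positions:
  Node 0: index 0 -> 0 (same)
  Node 1: index 4 -> 4 (same)
  Node 2: index 2 -> 2 (same)
  Node 3: index 3 -> 3 (same)
  Node 4: index 5 -> 5 (same)
  Node 5: index 1 -> 1 (same)
Nodes that changed position: none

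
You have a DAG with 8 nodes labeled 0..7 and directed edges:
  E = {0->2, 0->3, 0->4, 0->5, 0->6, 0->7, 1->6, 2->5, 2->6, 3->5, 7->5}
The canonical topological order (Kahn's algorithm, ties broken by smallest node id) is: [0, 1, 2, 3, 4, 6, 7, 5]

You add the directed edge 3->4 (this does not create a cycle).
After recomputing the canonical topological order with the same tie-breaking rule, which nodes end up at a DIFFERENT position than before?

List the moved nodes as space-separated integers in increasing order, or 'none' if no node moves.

Old toposort: [0, 1, 2, 3, 4, 6, 7, 5]
Added edge 3->4
Recompute Kahn (smallest-id tiebreak):
  initial in-degrees: [0, 0, 1, 1, 2, 4, 3, 1]
  ready (indeg=0): [0, 1]
  pop 0: indeg[2]->0; indeg[3]->0; indeg[4]->1; indeg[5]->3; indeg[6]->2; indeg[7]->0 | ready=[1, 2, 3, 7] | order so far=[0]
  pop 1: indeg[6]->1 | ready=[2, 3, 7] | order so far=[0, 1]
  pop 2: indeg[5]->2; indeg[6]->0 | ready=[3, 6, 7] | order so far=[0, 1, 2]
  pop 3: indeg[4]->0; indeg[5]->1 | ready=[4, 6, 7] | order so far=[0, 1, 2, 3]
  pop 4: no out-edges | ready=[6, 7] | order so far=[0, 1, 2, 3, 4]
  pop 6: no out-edges | ready=[7] | order so far=[0, 1, 2, 3, 4, 6]
  pop 7: indeg[5]->0 | ready=[5] | order so far=[0, 1, 2, 3, 4, 6, 7]
  pop 5: no out-edges | ready=[] | order so far=[0, 1, 2, 3, 4, 6, 7, 5]
New canonical toposort: [0, 1, 2, 3, 4, 6, 7, 5]
Compare positions:
  Node 0: index 0 -> 0 (same)
  Node 1: index 1 -> 1 (same)
  Node 2: index 2 -> 2 (same)
  Node 3: index 3 -> 3 (same)
  Node 4: index 4 -> 4 (same)
  Node 5: index 7 -> 7 (same)
  Node 6: index 5 -> 5 (same)
  Node 7: index 6 -> 6 (same)
Nodes that changed position: none

Answer: none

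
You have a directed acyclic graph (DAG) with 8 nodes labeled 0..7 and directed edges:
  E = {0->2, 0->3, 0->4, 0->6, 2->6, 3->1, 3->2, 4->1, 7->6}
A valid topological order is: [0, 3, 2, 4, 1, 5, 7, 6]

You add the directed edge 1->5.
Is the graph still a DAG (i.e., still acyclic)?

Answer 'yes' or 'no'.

Given toposort: [0, 3, 2, 4, 1, 5, 7, 6]
Position of 1: index 4; position of 5: index 5
New edge 1->5: forward
Forward edge: respects the existing order. Still a DAG, same toposort still valid.
Still a DAG? yes

Answer: yes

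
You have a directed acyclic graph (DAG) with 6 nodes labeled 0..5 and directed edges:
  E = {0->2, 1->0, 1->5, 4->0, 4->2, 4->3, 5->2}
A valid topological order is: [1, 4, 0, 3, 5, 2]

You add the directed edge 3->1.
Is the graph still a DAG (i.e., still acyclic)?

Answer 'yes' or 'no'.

Given toposort: [1, 4, 0, 3, 5, 2]
Position of 3: index 3; position of 1: index 0
New edge 3->1: backward (u after v in old order)
Backward edge: old toposort is now invalid. Check if this creates a cycle.
Does 1 already reach 3? Reachable from 1: [0, 1, 2, 5]. NO -> still a DAG (reorder needed).
Still a DAG? yes

Answer: yes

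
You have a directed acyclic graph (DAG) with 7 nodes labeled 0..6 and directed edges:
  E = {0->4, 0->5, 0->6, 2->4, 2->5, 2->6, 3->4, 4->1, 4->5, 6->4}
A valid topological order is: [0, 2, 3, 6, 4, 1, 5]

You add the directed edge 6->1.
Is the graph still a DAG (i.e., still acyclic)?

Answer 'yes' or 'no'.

Given toposort: [0, 2, 3, 6, 4, 1, 5]
Position of 6: index 3; position of 1: index 5
New edge 6->1: forward
Forward edge: respects the existing order. Still a DAG, same toposort still valid.
Still a DAG? yes

Answer: yes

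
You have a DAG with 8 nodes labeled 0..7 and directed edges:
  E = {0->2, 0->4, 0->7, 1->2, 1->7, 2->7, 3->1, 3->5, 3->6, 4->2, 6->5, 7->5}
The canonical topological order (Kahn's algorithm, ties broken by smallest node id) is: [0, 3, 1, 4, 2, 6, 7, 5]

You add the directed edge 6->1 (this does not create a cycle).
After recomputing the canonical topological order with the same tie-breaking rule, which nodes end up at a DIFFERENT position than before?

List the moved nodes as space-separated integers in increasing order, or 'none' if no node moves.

Old toposort: [0, 3, 1, 4, 2, 6, 7, 5]
Added edge 6->1
Recompute Kahn (smallest-id tiebreak):
  initial in-degrees: [0, 2, 3, 0, 1, 3, 1, 3]
  ready (indeg=0): [0, 3]
  pop 0: indeg[2]->2; indeg[4]->0; indeg[7]->2 | ready=[3, 4] | order so far=[0]
  pop 3: indeg[1]->1; indeg[5]->2; indeg[6]->0 | ready=[4, 6] | order so far=[0, 3]
  pop 4: indeg[2]->1 | ready=[6] | order so far=[0, 3, 4]
  pop 6: indeg[1]->0; indeg[5]->1 | ready=[1] | order so far=[0, 3, 4, 6]
  pop 1: indeg[2]->0; indeg[7]->1 | ready=[2] | order so far=[0, 3, 4, 6, 1]
  pop 2: indeg[7]->0 | ready=[7] | order so far=[0, 3, 4, 6, 1, 2]
  pop 7: indeg[5]->0 | ready=[5] | order so far=[0, 3, 4, 6, 1, 2, 7]
  pop 5: no out-edges | ready=[] | order so far=[0, 3, 4, 6, 1, 2, 7, 5]
New canonical toposort: [0, 3, 4, 6, 1, 2, 7, 5]
Compare positions:
  Node 0: index 0 -> 0 (same)
  Node 1: index 2 -> 4 (moved)
  Node 2: index 4 -> 5 (moved)
  Node 3: index 1 -> 1 (same)
  Node 4: index 3 -> 2 (moved)
  Node 5: index 7 -> 7 (same)
  Node 6: index 5 -> 3 (moved)
  Node 7: index 6 -> 6 (same)
Nodes that changed position: 1 2 4 6

Answer: 1 2 4 6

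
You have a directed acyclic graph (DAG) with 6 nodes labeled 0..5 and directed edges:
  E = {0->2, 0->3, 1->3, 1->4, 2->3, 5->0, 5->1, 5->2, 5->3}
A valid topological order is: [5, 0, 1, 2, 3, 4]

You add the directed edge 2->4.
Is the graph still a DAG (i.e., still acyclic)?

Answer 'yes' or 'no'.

Given toposort: [5, 0, 1, 2, 3, 4]
Position of 2: index 3; position of 4: index 5
New edge 2->4: forward
Forward edge: respects the existing order. Still a DAG, same toposort still valid.
Still a DAG? yes

Answer: yes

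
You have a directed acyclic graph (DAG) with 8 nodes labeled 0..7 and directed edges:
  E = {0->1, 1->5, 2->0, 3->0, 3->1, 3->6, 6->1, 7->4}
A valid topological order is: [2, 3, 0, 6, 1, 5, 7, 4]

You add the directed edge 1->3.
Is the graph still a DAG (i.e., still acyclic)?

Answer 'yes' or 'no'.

Answer: no

Derivation:
Given toposort: [2, 3, 0, 6, 1, 5, 7, 4]
Position of 1: index 4; position of 3: index 1
New edge 1->3: backward (u after v in old order)
Backward edge: old toposort is now invalid. Check if this creates a cycle.
Does 3 already reach 1? Reachable from 3: [0, 1, 3, 5, 6]. YES -> cycle!
Still a DAG? no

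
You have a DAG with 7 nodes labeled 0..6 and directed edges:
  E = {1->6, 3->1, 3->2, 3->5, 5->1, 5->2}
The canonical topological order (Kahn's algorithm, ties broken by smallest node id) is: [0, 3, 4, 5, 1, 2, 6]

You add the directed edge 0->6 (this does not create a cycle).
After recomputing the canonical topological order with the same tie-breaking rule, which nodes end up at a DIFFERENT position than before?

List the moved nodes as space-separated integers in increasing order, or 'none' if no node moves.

Answer: none

Derivation:
Old toposort: [0, 3, 4, 5, 1, 2, 6]
Added edge 0->6
Recompute Kahn (smallest-id tiebreak):
  initial in-degrees: [0, 2, 2, 0, 0, 1, 2]
  ready (indeg=0): [0, 3, 4]
  pop 0: indeg[6]->1 | ready=[3, 4] | order so far=[0]
  pop 3: indeg[1]->1; indeg[2]->1; indeg[5]->0 | ready=[4, 5] | order so far=[0, 3]
  pop 4: no out-edges | ready=[5] | order so far=[0, 3, 4]
  pop 5: indeg[1]->0; indeg[2]->0 | ready=[1, 2] | order so far=[0, 3, 4, 5]
  pop 1: indeg[6]->0 | ready=[2, 6] | order so far=[0, 3, 4, 5, 1]
  pop 2: no out-edges | ready=[6] | order so far=[0, 3, 4, 5, 1, 2]
  pop 6: no out-edges | ready=[] | order so far=[0, 3, 4, 5, 1, 2, 6]
New canonical toposort: [0, 3, 4, 5, 1, 2, 6]
Compare positions:
  Node 0: index 0 -> 0 (same)
  Node 1: index 4 -> 4 (same)
  Node 2: index 5 -> 5 (same)
  Node 3: index 1 -> 1 (same)
  Node 4: index 2 -> 2 (same)
  Node 5: index 3 -> 3 (same)
  Node 6: index 6 -> 6 (same)
Nodes that changed position: none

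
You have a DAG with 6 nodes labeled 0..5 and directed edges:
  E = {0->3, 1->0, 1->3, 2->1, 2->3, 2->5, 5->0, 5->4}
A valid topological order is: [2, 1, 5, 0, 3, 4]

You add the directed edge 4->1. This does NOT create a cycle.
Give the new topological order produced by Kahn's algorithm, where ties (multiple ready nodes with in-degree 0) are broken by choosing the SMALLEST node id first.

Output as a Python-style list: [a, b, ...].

Old toposort: [2, 1, 5, 0, 3, 4]
Added edge: 4->1
Position of 4 (5) > position of 1 (1). Must reorder: 4 must now come before 1.
Run Kahn's algorithm (break ties by smallest node id):
  initial in-degrees: [2, 2, 0, 3, 1, 1]
  ready (indeg=0): [2]
  pop 2: indeg[1]->1; indeg[3]->2; indeg[5]->0 | ready=[5] | order so far=[2]
  pop 5: indeg[0]->1; indeg[4]->0 | ready=[4] | order so far=[2, 5]
  pop 4: indeg[1]->0 | ready=[1] | order so far=[2, 5, 4]
  pop 1: indeg[0]->0; indeg[3]->1 | ready=[0] | order so far=[2, 5, 4, 1]
  pop 0: indeg[3]->0 | ready=[3] | order so far=[2, 5, 4, 1, 0]
  pop 3: no out-edges | ready=[] | order so far=[2, 5, 4, 1, 0, 3]
  Result: [2, 5, 4, 1, 0, 3]

Answer: [2, 5, 4, 1, 0, 3]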